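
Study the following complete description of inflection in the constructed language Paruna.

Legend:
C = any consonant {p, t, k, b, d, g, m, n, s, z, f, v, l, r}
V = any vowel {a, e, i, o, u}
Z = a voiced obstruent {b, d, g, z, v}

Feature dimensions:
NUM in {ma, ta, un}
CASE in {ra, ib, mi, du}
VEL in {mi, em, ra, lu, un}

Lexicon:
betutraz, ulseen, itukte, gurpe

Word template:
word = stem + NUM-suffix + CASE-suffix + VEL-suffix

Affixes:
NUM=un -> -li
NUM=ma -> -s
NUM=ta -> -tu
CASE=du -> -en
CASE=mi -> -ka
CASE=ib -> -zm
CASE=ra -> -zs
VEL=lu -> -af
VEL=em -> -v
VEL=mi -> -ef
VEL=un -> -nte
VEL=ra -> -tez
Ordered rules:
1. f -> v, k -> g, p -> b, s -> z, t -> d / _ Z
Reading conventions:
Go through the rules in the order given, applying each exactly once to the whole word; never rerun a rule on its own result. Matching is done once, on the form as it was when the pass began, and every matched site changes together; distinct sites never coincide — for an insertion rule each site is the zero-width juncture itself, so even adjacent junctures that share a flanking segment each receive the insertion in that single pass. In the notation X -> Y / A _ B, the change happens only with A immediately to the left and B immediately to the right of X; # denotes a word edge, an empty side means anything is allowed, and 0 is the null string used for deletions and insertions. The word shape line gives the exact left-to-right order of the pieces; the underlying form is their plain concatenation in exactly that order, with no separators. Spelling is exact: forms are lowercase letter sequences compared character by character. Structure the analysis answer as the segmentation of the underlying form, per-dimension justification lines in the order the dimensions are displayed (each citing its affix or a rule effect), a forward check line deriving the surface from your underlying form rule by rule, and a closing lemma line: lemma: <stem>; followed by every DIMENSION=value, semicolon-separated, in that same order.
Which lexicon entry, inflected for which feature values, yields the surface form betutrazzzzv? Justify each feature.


underlying: betutraz-s-zs-v
NUM=ma - signalled by the affix -s
CASE=ra - signalled by the affix -zs
VEL=em - signalled by the affix -v
check: betutrazszsv -> betutrazzzzv
lemma: betutraz; NUM=ma; CASE=ra; VEL=em


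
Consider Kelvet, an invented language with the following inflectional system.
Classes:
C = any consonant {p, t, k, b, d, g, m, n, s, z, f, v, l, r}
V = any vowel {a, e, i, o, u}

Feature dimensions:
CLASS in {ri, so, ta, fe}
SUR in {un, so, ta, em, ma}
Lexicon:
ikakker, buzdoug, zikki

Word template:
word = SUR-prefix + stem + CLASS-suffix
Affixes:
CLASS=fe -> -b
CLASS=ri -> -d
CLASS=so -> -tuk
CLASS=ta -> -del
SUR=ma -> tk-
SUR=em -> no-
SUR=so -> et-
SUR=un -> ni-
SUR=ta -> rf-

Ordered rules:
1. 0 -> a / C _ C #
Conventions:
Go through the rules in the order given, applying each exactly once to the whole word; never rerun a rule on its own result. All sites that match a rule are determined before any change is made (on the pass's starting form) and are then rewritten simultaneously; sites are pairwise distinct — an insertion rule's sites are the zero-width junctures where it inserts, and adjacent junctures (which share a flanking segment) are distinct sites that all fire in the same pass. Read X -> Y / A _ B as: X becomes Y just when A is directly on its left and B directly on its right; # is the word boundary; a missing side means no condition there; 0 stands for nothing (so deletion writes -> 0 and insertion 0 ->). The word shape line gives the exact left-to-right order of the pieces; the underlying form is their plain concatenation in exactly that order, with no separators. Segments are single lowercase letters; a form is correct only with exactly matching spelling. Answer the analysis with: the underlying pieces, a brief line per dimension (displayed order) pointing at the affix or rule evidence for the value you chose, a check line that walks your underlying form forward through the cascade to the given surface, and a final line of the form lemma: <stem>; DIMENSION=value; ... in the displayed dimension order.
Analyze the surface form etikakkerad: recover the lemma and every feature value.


underlying: et-ikakker-d
CLASS=ri - signalled by the affix -d
SUR=so - signalled by the affix et-
check: etikakkerd -> etikakkerad
lemma: ikakker; CLASS=ri; SUR=so


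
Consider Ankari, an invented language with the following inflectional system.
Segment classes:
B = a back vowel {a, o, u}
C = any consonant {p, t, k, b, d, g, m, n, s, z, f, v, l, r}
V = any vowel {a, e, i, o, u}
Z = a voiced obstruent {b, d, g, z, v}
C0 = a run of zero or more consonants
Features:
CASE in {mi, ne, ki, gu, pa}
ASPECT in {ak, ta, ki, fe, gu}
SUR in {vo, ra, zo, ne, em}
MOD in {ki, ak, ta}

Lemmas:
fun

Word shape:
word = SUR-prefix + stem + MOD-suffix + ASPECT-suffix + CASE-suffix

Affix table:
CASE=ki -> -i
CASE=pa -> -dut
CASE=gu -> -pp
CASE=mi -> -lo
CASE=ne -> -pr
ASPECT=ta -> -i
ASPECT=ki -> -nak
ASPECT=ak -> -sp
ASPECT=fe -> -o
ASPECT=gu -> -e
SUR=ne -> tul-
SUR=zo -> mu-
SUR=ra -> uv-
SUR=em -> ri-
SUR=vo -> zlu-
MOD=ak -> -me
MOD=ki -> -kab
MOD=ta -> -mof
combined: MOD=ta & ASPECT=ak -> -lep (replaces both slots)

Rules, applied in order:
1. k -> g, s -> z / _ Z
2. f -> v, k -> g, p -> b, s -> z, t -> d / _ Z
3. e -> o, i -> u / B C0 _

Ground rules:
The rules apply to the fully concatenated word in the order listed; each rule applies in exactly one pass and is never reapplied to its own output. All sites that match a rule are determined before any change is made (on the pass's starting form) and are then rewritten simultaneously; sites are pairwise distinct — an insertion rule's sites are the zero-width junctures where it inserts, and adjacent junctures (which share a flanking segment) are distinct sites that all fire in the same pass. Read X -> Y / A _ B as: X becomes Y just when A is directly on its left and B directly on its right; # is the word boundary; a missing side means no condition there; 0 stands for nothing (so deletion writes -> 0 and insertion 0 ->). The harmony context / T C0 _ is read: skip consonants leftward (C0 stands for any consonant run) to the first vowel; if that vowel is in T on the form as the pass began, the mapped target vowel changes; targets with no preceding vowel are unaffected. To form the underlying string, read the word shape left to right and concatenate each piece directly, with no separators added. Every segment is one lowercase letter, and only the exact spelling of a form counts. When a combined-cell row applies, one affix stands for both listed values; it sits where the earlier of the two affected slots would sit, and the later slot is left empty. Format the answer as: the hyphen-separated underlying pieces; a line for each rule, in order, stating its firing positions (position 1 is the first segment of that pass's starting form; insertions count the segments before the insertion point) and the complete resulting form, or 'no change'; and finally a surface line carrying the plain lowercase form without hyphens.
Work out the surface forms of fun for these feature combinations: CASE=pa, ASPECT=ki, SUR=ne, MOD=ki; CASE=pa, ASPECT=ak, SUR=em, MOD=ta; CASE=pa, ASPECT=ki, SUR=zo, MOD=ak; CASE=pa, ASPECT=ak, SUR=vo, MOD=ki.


cell CASE=pa, ASPECT=ki, SUR=ne, MOD=ki:
underlying: tul-fun-kab-nak-dut
1. k -> g, s -> z / _ Z: fires at position(s) 12: tulfunkabnagdut
2. f -> v, k -> g, p -> b, s -> z, t -> d / _ Z: no change
3. e -> o, i -> u / B C0 _: no change
surface: tulfunkabnagdut

cell CASE=pa, ASPECT=ak, SUR=em, MOD=ta:
underlying: ri-fun-lep-dut
1. k -> g, s -> z / _ Z: no change
2. f -> v, k -> g, p -> b, s -> z, t -> d / _ Z: fires at position(s) 8: rifunlebdut
3. e -> o, i -> u / B C0 _: fires at position(s) 7: rifunlobdut
surface: rifunlobdut

cell CASE=pa, ASPECT=ki, SUR=zo, MOD=ak:
underlying: mu-fun-me-nak-dut
1. k -> g, s -> z / _ Z: fires at position(s) 10: mufunmenagdut
2. f -> v, k -> g, p -> b, s -> z, t -> d / _ Z: no change
3. e -> o, i -> u / B C0 _: fires at position(s) 7: mufunmonagdut
surface: mufunmonagdut

cell CASE=pa, ASPECT=ak, SUR=vo, MOD=ki:
underlying: zlu-fun-kab-sp-dut
1. k -> g, s -> z / _ Z: no change
2. f -> v, k -> g, p -> b, s -> z, t -> d / _ Z: fires at position(s) 11: zlufunkabsbdut
3. e -> o, i -> u / B C0 _: no change
surface: zlufunkabsbdut


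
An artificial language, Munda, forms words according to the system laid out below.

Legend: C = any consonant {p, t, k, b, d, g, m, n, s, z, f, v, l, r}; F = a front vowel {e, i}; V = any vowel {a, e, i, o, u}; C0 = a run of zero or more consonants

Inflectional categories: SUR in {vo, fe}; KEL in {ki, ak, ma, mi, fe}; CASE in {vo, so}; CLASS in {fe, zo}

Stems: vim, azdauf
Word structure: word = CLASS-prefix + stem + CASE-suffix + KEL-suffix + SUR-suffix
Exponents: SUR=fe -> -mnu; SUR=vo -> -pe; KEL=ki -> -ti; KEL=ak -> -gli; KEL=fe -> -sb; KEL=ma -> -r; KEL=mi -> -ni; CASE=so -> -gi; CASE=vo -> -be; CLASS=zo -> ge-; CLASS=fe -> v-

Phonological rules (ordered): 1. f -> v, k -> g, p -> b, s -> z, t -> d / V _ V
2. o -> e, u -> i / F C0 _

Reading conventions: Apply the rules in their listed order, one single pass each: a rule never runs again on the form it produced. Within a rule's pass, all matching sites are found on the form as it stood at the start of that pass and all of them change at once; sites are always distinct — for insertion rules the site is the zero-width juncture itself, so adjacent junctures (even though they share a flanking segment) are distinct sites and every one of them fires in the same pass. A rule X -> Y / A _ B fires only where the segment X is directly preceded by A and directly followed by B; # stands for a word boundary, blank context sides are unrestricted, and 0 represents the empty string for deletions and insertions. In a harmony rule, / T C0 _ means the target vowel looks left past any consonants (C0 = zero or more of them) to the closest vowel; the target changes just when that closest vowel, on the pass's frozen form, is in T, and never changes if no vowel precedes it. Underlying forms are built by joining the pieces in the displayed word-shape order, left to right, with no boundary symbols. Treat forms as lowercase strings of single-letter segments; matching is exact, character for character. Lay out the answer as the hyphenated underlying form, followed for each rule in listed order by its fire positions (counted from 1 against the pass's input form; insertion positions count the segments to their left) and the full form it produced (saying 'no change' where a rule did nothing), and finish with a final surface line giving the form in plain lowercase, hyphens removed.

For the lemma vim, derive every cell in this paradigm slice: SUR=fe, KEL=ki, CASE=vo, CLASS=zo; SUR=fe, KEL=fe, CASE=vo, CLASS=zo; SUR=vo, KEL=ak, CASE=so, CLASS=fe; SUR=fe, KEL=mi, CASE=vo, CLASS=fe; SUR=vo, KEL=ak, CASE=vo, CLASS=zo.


cell SUR=fe, KEL=ki, CASE=vo, CLASS=zo:
underlying: ge-vim-be-ti-mnu
1. f -> v, k -> g, p -> b, s -> z, t -> d / V _ V: fires at position(s) 8: gevimbedimnu
2. o -> e, u -> i / F C0 _: fires at position(s) 12: gevimbedimni
surface: gevimbedimni

cell SUR=fe, KEL=fe, CASE=vo, CLASS=zo:
underlying: ge-vim-be-sb-mnu
1. f -> v, k -> g, p -> b, s -> z, t -> d / V _ V: no change
2. o -> e, u -> i / F C0 _: fires at position(s) 12: gevimbesbmni
surface: gevimbesbmni

cell SUR=vo, KEL=ak, CASE=so, CLASS=fe:
underlying: v-vim-gi-gli-pe
1. f -> v, k -> g, p -> b, s -> z, t -> d / V _ V: fires at position(s) 10: vvimgiglibe
2. o -> e, u -> i / F C0 _: no change
surface: vvimgiglibe

cell SUR=fe, KEL=mi, CASE=vo, CLASS=fe:
underlying: v-vim-be-ni-mnu
1. f -> v, k -> g, p -> b, s -> z, t -> d / V _ V: no change
2. o -> e, u -> i / F C0 _: fires at position(s) 11: vvimbenimni
surface: vvimbenimni

cell SUR=vo, KEL=ak, CASE=vo, CLASS=zo:
underlying: ge-vim-be-gli-pe
1. f -> v, k -> g, p -> b, s -> z, t -> d / V _ V: fires at position(s) 11: gevimbeglibe
2. o -> e, u -> i / F C0 _: no change
surface: gevimbeglibe


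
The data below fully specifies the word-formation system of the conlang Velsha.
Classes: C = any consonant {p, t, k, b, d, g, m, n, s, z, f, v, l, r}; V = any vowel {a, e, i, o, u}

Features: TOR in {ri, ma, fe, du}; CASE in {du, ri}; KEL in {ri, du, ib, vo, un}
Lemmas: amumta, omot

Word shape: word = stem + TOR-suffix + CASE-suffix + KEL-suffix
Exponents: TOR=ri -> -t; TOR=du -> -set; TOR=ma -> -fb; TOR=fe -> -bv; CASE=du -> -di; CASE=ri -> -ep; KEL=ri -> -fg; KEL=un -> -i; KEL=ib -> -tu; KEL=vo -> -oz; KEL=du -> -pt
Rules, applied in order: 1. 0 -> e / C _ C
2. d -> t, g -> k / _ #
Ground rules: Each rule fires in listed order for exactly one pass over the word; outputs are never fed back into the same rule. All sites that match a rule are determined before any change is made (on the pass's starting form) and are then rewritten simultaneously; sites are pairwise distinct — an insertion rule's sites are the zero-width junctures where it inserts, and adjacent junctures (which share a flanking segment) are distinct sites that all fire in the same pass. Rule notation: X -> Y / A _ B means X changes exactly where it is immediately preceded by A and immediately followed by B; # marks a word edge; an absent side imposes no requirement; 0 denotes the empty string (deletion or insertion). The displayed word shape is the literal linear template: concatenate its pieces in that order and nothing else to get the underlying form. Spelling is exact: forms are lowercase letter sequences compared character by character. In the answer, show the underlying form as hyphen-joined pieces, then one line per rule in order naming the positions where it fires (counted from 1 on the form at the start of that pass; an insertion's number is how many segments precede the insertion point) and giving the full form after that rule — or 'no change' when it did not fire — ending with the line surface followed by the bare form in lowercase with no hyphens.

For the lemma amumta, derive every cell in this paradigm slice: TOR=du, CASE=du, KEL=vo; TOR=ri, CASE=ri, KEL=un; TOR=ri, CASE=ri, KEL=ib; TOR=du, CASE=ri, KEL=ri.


cell TOR=du, CASE=du, KEL=vo:
underlying: amumta-set-di-oz
1. 0 -> e / C _ C: inserts after position(s) 4, 9: amumetasetedioz
2. d -> t, g -> k / _ #: no change
surface: amumetasetedioz

cell TOR=ri, CASE=ri, KEL=un:
underlying: amumta-t-ep-i
1. 0 -> e / C _ C: inserts after position(s) 4: amumetatepi
2. d -> t, g -> k / _ #: no change
surface: amumetatepi

cell TOR=ri, CASE=ri, KEL=ib:
underlying: amumta-t-ep-tu
1. 0 -> e / C _ C: inserts after position(s) 4, 9: amumetatepetu
2. d -> t, g -> k / _ #: no change
surface: amumetatepetu

cell TOR=du, CASE=ri, KEL=ri:
underlying: amumta-set-ep-fg
1. 0 -> e / C _ C: inserts after position(s) 4, 11, 12: amumetasetepefeg
2. d -> t, g -> k / _ #: fires at position(s) 16: amumetasetepefek
surface: amumetasetepefek


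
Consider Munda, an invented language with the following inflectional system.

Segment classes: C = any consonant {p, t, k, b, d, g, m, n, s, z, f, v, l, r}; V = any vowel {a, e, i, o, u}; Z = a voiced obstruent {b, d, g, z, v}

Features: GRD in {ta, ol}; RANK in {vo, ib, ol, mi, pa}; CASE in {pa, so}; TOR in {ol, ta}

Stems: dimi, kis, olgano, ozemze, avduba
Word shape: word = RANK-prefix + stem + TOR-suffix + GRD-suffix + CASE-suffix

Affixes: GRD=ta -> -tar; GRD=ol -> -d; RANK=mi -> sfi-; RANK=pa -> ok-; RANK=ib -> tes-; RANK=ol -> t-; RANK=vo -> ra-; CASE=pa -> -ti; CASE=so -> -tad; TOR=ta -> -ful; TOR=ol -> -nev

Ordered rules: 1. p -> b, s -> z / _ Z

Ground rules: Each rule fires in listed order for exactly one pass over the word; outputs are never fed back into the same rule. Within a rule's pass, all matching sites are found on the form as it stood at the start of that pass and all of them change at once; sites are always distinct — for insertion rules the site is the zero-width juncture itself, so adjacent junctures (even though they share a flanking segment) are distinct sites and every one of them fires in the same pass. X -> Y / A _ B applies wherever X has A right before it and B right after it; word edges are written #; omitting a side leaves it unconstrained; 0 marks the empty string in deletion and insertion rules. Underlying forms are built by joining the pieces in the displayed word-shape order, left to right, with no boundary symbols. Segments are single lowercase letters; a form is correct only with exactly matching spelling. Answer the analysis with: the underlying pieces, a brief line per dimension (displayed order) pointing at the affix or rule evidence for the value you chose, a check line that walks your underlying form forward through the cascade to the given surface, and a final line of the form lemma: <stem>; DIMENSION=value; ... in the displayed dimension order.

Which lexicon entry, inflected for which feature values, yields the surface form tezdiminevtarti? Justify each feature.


underlying: tes-dimi-nev-tar-ti
GRD=ta - signalled by the affix -tar
RANK=ib - signalled by the affix tes-
CASE=pa - signalled by the affix -ti
TOR=ol - signalled by the affix -nev
check: tesdiminevtarti -> tezdiminevtarti
lemma: dimi; GRD=ta; RANK=ib; CASE=pa; TOR=ol


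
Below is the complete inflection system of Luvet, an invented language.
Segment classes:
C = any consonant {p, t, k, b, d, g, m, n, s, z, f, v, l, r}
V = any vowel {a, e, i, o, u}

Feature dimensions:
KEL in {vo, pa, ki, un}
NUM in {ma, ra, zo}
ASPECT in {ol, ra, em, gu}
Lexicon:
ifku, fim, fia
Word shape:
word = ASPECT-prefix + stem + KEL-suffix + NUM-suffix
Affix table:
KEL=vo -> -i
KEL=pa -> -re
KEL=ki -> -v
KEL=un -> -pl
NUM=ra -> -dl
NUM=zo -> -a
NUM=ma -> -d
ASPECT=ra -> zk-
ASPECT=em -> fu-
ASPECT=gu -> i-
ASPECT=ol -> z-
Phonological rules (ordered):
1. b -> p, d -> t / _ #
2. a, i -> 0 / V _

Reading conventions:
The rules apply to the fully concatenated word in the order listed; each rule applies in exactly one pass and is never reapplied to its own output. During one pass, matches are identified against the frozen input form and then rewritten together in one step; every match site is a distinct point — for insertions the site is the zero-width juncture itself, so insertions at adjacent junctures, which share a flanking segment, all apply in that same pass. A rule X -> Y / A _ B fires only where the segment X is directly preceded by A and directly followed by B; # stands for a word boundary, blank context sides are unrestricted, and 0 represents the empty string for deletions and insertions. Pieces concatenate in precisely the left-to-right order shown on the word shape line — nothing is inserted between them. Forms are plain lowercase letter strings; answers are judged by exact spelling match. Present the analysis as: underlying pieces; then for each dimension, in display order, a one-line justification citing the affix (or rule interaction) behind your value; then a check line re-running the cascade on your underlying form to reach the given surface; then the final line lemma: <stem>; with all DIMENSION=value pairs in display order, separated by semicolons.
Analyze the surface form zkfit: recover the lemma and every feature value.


underlying: zk-fia-i-d
KEL=vo - signalled by the affix -i
NUM=ma - signalled by the affix -d
ASPECT=ra - signalled by the affix zk-
check: zkfiaid -> zkfiait -> zkfit
lemma: fia; KEL=vo; NUM=ma; ASPECT=ra


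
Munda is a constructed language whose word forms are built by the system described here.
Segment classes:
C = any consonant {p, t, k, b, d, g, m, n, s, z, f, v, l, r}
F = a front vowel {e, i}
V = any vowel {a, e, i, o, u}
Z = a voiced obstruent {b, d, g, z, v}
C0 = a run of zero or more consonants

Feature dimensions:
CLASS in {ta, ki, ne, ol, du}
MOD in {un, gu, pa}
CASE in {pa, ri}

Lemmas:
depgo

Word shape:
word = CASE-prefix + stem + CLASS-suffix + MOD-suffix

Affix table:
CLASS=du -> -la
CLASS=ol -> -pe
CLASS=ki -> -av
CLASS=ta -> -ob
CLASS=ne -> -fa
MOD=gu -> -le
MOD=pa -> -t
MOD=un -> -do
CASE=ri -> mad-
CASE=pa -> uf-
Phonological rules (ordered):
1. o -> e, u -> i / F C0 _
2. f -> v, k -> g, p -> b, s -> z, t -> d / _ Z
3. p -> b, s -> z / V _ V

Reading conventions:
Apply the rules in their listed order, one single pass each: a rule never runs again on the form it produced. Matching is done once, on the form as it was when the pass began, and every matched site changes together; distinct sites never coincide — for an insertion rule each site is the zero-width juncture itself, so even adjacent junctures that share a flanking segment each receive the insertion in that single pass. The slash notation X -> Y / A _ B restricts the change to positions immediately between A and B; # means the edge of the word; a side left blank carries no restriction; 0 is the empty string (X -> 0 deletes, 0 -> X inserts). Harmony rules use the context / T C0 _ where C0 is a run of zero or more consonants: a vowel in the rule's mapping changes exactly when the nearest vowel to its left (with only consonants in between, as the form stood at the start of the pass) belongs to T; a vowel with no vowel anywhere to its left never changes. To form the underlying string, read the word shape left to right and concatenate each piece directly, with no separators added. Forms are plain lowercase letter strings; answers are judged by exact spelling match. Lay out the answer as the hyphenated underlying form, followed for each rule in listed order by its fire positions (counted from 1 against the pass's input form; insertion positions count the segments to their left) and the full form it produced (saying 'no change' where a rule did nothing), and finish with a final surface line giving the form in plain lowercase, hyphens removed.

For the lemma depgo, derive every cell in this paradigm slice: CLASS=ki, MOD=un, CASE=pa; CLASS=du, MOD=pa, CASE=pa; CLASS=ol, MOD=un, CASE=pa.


cell CLASS=ki, MOD=un, CASE=pa:
underlying: uf-depgo-av-do
1. o -> e, u -> i / F C0 _: fires at position(s) 7: ufdepgeavdo
2. f -> v, k -> g, p -> b, s -> z, t -> d / _ Z: fires at position(s) 2, 5: uvdebgeavdo
3. p -> b, s -> z / V _ V: no change
surface: uvdebgeavdo

cell CLASS=du, MOD=pa, CASE=pa:
underlying: uf-depgo-la-t
1. o -> e, u -> i / F C0 _: fires at position(s) 7: ufdepgelat
2. f -> v, k -> g, p -> b, s -> z, t -> d / _ Z: fires at position(s) 2, 5: uvdebgelat
3. p -> b, s -> z / V _ V: no change
surface: uvdebgelat

cell CLASS=ol, MOD=un, CASE=pa:
underlying: uf-depgo-pe-do
1. o -> e, u -> i / F C0 _: fires at position(s) 7, 11: ufdepgepede
2. f -> v, k -> g, p -> b, s -> z, t -> d / _ Z: fires at position(s) 2, 5: uvdebgepede
3. p -> b, s -> z / V _ V: fires at position(s) 8: uvdebgebede
surface: uvdebgebede


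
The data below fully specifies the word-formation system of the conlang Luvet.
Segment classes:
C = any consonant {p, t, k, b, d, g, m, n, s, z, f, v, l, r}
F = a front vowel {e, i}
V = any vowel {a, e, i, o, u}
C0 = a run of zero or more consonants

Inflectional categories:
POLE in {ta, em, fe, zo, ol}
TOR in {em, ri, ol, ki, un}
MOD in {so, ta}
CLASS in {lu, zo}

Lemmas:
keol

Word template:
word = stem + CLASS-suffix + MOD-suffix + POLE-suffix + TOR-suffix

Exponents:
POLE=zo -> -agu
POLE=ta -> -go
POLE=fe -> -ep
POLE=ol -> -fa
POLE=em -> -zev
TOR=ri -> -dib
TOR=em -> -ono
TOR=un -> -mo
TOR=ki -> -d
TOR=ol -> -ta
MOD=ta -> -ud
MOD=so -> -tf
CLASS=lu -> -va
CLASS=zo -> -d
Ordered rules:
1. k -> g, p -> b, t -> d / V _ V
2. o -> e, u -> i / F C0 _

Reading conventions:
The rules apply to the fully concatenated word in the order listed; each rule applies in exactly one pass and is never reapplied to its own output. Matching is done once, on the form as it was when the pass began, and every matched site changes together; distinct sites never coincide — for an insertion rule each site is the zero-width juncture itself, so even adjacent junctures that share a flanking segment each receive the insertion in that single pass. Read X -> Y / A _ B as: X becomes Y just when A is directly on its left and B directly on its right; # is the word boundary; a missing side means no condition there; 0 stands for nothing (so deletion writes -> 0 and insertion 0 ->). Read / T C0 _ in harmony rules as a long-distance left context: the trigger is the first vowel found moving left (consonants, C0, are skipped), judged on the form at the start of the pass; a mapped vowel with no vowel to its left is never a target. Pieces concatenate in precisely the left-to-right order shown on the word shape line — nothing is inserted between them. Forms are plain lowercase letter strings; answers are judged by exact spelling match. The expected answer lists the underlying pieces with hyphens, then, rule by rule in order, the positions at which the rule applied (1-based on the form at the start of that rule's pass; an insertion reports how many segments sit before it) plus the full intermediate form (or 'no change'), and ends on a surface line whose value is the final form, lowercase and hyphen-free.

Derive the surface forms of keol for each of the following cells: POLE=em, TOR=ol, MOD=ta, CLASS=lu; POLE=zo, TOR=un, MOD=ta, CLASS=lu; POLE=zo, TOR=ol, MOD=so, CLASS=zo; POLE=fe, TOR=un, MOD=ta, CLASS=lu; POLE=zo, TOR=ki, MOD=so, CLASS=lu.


cell POLE=em, TOR=ol, MOD=ta, CLASS=lu:
underlying: keol-va-ud-zev-ta
1. k -> g, p -> b, t -> d / V _ V: no change
2. o -> e, u -> i / F C0 _: fires at position(s) 3: keelvaudzevta
surface: keelvaudzevta

cell POLE=zo, TOR=un, MOD=ta, CLASS=lu:
underlying: keol-va-ud-agu-mo
1. k -> g, p -> b, t -> d / V _ V: no change
2. o -> e, u -> i / F C0 _: fires at position(s) 3: keelvaudagumo
surface: keelvaudagumo

cell POLE=zo, TOR=ol, MOD=so, CLASS=zo:
underlying: keol-d-tf-agu-ta
1. k -> g, p -> b, t -> d / V _ V: fires at position(s) 11: keoldtfaguda
2. o -> e, u -> i / F C0 _: fires at position(s) 3: keeldtfaguda
surface: keeldtfaguda

cell POLE=fe, TOR=un, MOD=ta, CLASS=lu:
underlying: keol-va-ud-ep-mo
1. k -> g, p -> b, t -> d / V _ V: no change
2. o -> e, u -> i / F C0 _: fires at position(s) 3, 12: keelvaudepme
surface: keelvaudepme

cell POLE=zo, TOR=ki, MOD=so, CLASS=lu:
underlying: keol-va-tf-agu-d
1. k -> g, p -> b, t -> d / V _ V: no change
2. o -> e, u -> i / F C0 _: fires at position(s) 3: keelvatfagud
surface: keelvatfagud


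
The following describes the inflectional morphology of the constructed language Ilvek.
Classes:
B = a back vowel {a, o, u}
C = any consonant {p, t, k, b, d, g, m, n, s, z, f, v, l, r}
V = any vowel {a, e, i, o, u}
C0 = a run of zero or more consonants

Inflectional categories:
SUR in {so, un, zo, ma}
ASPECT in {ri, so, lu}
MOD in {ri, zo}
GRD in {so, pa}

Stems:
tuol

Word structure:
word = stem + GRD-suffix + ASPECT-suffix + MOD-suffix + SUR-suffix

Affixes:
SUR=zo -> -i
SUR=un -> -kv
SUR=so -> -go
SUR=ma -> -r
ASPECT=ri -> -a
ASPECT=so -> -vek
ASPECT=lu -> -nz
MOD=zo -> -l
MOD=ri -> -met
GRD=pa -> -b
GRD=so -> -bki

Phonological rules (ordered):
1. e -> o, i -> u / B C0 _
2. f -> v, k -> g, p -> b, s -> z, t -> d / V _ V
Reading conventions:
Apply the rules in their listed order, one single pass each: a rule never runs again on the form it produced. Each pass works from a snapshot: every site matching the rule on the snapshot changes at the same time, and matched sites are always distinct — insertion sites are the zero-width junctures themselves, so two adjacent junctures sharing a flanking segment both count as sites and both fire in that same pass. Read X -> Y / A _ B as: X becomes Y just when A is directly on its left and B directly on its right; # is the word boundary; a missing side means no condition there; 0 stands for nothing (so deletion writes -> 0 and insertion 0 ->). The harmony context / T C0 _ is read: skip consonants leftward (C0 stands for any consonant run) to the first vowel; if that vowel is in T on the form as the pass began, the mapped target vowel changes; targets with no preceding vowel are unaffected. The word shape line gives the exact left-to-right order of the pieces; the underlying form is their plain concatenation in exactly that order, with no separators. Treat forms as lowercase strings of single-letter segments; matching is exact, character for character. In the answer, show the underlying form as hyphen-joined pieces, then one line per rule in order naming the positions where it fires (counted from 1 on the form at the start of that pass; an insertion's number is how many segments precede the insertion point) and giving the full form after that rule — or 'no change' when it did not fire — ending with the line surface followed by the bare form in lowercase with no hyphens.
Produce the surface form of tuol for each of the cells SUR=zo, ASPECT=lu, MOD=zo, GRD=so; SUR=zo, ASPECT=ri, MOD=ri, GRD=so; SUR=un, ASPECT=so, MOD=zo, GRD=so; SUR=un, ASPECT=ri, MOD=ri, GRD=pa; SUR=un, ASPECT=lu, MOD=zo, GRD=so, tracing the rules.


cell SUR=zo, ASPECT=lu, MOD=zo, GRD=so:
underlying: tuol-bki-nz-l-i
1. e -> o, i -> u / B C0 _: fires at position(s) 7: tuolbkunzli
2. f -> v, k -> g, p -> b, s -> z, t -> d / V _ V: no change
surface: tuolbkunzli

cell SUR=zo, ASPECT=ri, MOD=ri, GRD=so:
underlying: tuol-bki-a-met-i
1. e -> o, i -> u / B C0 _: fires at position(s) 7, 10: tuolbkuamoti
2. f -> v, k -> g, p -> b, s -> z, t -> d / V _ V: fires at position(s) 11: tuolbkuamodi
surface: tuolbkuamodi

cell SUR=un, ASPECT=so, MOD=zo, GRD=so:
underlying: tuol-bki-vek-l-kv
1. e -> o, i -> u / B C0 _: fires at position(s) 7: tuolbkuveklkv
2. f -> v, k -> g, p -> b, s -> z, t -> d / V _ V: no change
surface: tuolbkuveklkv

cell SUR=un, ASPECT=ri, MOD=ri, GRD=pa:
underlying: tuol-b-a-met-kv
1. e -> o, i -> u / B C0 _: fires at position(s) 8: tuolbamotkv
2. f -> v, k -> g, p -> b, s -> z, t -> d / V _ V: no change
surface: tuolbamotkv

cell SUR=un, ASPECT=lu, MOD=zo, GRD=so:
underlying: tuol-bki-nz-l-kv
1. e -> o, i -> u / B C0 _: fires at position(s) 7: tuolbkunzlkv
2. f -> v, k -> g, p -> b, s -> z, t -> d / V _ V: no change
surface: tuolbkunzlkv


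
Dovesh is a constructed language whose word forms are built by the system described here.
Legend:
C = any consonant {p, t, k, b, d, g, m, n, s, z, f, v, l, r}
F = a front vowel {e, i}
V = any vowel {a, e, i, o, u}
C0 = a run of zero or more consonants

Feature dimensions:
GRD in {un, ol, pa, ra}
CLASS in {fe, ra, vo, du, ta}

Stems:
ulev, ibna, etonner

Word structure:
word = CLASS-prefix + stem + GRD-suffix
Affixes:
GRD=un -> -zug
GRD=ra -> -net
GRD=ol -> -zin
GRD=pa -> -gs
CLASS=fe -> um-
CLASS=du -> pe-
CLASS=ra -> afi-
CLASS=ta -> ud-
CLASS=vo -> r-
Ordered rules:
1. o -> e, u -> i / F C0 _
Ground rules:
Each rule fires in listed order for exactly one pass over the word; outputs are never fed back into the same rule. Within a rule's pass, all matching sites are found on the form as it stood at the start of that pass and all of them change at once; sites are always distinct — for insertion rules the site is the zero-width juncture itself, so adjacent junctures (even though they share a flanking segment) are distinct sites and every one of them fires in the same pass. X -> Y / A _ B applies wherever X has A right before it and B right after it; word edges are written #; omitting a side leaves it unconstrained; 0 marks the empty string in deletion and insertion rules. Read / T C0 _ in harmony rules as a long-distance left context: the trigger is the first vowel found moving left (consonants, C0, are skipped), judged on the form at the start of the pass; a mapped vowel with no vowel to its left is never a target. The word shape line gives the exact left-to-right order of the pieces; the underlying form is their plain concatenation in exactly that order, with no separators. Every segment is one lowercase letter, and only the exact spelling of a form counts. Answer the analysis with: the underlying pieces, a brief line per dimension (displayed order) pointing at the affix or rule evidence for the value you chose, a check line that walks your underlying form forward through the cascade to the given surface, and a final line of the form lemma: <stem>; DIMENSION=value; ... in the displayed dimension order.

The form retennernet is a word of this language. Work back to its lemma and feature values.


underlying: r-etonner-net
GRD=ra - signalled by the affix -net
CLASS=vo - signalled by the affix r-
check: retonnernet -> retennernet
lemma: etonner; GRD=ra; CLASS=vo


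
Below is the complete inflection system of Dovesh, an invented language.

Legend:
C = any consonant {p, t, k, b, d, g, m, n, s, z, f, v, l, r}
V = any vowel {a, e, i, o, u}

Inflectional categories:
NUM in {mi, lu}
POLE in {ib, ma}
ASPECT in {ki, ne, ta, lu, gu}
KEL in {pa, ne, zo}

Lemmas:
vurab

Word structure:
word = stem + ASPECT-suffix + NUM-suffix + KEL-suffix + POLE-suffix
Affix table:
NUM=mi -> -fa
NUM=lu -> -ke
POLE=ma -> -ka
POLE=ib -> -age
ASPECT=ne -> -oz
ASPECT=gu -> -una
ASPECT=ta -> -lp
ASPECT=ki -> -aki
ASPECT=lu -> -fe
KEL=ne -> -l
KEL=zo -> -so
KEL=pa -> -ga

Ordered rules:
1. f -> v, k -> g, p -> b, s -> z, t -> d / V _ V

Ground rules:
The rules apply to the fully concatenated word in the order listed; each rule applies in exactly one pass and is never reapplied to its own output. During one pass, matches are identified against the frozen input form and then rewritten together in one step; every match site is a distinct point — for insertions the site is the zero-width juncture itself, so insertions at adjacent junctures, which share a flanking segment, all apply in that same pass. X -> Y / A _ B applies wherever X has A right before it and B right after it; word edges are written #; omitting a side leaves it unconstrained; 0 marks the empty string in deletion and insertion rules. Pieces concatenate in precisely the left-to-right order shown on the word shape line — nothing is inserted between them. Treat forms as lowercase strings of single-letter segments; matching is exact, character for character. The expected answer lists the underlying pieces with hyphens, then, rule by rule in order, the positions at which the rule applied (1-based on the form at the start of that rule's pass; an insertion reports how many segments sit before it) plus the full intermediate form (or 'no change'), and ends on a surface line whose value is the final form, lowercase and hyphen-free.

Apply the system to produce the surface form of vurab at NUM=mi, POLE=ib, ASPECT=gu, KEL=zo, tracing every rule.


underlying: vurab-una-fa-so-age
1. f -> v, k -> g, p -> b, s -> z, t -> d / V _ V: fires at position(s) 9, 11: vurabunavazoage
surface: vurabunavazoage


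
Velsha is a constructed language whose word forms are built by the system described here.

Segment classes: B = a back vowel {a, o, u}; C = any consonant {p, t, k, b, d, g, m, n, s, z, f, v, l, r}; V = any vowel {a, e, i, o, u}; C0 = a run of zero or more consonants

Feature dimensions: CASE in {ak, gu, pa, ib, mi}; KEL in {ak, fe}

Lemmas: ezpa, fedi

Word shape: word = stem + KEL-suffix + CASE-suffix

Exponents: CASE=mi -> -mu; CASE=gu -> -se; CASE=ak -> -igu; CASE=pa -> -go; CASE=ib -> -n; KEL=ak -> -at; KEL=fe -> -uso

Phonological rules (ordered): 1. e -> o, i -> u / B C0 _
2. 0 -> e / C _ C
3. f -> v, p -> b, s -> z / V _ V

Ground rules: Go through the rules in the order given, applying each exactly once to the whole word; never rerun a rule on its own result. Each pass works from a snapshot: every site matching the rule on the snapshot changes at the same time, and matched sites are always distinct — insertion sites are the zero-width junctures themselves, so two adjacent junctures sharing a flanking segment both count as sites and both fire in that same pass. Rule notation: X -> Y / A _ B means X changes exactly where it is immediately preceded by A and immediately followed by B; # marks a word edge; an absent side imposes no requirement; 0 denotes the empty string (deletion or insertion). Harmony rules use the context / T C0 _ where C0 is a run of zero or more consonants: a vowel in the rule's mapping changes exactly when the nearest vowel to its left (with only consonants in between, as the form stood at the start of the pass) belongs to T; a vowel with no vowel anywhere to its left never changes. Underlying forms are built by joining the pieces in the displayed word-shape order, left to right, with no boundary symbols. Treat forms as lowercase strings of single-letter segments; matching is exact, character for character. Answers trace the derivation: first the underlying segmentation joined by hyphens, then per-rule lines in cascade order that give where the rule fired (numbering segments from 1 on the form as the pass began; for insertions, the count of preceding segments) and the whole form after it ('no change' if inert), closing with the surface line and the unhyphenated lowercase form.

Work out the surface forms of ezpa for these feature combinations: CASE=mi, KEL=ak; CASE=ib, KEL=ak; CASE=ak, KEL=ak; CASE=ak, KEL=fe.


cell CASE=mi, KEL=ak:
underlying: ezpa-at-mu
1. e -> o, i -> u / B C0 _: no change
2. 0 -> e / C _ C: inserts after position(s) 2, 6: ezepaatemu
3. f -> v, p -> b, s -> z / V _ V: fires at position(s) 4: ezebaatemu
surface: ezebaatemu

cell CASE=ib, KEL=ak:
underlying: ezpa-at-n
1. e -> o, i -> u / B C0 _: no change
2. 0 -> e / C _ C: inserts after position(s) 2, 6: ezepaaten
3. f -> v, p -> b, s -> z / V _ V: fires at position(s) 4: ezebaaten
surface: ezebaaten

cell CASE=ak, KEL=ak:
underlying: ezpa-at-igu
1. e -> o, i -> u / B C0 _: fires at position(s) 7: ezpaatugu
2. 0 -> e / C _ C: inserts after position(s) 2: ezepaatugu
3. f -> v, p -> b, s -> z / V _ V: fires at position(s) 4: ezebaatugu
surface: ezebaatugu

cell CASE=ak, KEL=fe:
underlying: ezpa-uso-igu
1. e -> o, i -> u / B C0 _: fires at position(s) 8: ezpausougu
2. 0 -> e / C _ C: inserts after position(s) 2: ezepausougu
3. f -> v, p -> b, s -> z / V _ V: fires at position(s) 4, 7: ezebauzougu
surface: ezebauzougu


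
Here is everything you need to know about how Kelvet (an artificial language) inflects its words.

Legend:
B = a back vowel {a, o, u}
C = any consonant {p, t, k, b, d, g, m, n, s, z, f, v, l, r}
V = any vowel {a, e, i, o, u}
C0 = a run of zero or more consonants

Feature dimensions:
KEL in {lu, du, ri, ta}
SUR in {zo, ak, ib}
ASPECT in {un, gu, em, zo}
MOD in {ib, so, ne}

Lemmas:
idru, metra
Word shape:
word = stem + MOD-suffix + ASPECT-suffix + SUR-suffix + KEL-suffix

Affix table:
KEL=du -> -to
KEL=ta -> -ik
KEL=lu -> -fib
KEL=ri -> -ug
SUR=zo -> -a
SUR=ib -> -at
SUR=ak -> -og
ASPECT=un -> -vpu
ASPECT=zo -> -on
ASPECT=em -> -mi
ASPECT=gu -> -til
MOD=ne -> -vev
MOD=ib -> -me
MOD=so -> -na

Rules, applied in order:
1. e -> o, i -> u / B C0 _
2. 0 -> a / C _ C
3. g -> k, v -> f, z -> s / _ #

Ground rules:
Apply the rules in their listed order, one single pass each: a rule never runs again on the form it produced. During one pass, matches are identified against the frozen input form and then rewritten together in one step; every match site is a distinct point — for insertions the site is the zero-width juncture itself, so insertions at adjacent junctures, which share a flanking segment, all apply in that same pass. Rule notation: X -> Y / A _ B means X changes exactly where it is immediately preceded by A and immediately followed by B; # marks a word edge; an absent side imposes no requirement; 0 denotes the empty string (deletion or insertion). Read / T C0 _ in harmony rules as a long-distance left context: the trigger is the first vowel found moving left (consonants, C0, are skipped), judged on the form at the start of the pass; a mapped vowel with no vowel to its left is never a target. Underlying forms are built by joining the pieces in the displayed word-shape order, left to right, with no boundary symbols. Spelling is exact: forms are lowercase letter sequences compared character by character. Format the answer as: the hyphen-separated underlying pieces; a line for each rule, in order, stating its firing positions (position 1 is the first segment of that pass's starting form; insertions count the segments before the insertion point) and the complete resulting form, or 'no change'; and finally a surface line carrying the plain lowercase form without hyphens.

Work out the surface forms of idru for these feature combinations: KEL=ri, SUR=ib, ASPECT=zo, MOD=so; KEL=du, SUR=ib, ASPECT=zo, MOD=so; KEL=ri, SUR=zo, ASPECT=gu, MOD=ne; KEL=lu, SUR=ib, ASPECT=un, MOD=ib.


cell KEL=ri, SUR=ib, ASPECT=zo, MOD=so:
underlying: idru-na-on-at-ug
1. e -> o, i -> u / B C0 _: no change
2. 0 -> a / C _ C: inserts after position(s) 2: idarunaonatug
3. g -> k, v -> f, z -> s / _ #: fires at position(s) 13: idarunaonatuk
surface: idarunaonatuk

cell KEL=du, SUR=ib, ASPECT=zo, MOD=so:
underlying: idru-na-on-at-to
1. e -> o, i -> u / B C0 _: no change
2. 0 -> a / C _ C: inserts after position(s) 2, 10: idarunaonatato
3. g -> k, v -> f, z -> s / _ #: no change
surface: idarunaonatato

cell KEL=ri, SUR=zo, ASPECT=gu, MOD=ne:
underlying: idru-vev-til-a-ug
1. e -> o, i -> u / B C0 _: fires at position(s) 6: idruvovtilaug
2. 0 -> a / C _ C: inserts after position(s) 2, 7: idaruvovatilaug
3. g -> k, v -> f, z -> s / _ #: fires at position(s) 15: idaruvovatilauk
surface: idaruvovatilauk

cell KEL=lu, SUR=ib, ASPECT=un, MOD=ib:
underlying: idru-me-vpu-at-fib
1. e -> o, i -> u / B C0 _: fires at position(s) 6, 13: idrumovpuatfub
2. 0 -> a / C _ C: inserts after position(s) 2, 7, 11: idarumovapuatafub
3. g -> k, v -> f, z -> s / _ #: no change
surface: idarumovapuatafub
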